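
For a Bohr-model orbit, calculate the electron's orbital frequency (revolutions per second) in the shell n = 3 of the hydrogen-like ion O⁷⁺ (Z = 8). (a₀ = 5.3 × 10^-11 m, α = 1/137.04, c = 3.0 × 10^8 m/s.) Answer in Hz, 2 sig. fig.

r = n²a₀/Z = 6.0 × 10^-11 m, v = Zαc/n = 5.8 × 10^6 m/s
f = v/(2πr) = 1.6 × 10^16 Hz

1.6 × 10^16 Hz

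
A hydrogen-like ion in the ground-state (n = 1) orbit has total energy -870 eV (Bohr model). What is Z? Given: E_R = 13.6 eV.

E_n = −E_R Z²/n² ⇒ Z² = −E_n n²/E_R = 870 × 1² / 13.6 ≈ 63.97
Z = 8

8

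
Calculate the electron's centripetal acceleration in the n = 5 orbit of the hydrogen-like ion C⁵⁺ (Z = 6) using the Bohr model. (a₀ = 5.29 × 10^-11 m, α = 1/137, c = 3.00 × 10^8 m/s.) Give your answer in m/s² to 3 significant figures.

r = n²a₀/Z = 2.20 × 10^-10 m, v = Zαc/n = 2.63 × 10^6 m/s
a = v²/r = (2.63 × 10^6)² / 2.20 × 10^-10 = 3.13 × 10^22 m/s²

3.13 × 10^22 m/s²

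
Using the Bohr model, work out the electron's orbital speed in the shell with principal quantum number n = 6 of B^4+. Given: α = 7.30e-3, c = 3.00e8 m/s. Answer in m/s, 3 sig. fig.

1.82e6 m/s

v_n = Zαc/n = 5 × 0.00730 × 3.00e8 / 6
    = 1.82e6 m/s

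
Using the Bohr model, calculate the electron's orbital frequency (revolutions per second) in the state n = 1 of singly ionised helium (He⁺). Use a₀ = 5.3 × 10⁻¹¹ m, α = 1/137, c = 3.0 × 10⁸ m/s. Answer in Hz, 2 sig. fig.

2.6 × 10¹⁶ Hz

r = n²a₀/Z = 2.6 × 10⁻¹¹ m, v = Zαc/n = 4.4 × 10⁶ m/s
f = v/(2πr) = 2.6 × 10¹⁶ Hz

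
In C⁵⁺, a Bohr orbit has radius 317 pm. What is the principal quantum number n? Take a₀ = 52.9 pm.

6

r_n = n²a₀/Z ⇒ n² = rZ/a₀ = 317 × 6 / 52.9 ≈ 35.95
n = 6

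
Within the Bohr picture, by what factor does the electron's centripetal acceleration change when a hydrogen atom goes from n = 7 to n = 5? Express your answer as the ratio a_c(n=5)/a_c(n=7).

2401/625

a_c ∝ Z^3 · n^-4; with Z fixed, a_c ∝ n^-4.
a_c(n=5)/a_c(n=7) = (5/7)^-4 = 2401/625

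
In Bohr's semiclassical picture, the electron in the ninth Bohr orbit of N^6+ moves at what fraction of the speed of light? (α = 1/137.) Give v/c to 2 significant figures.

0.0057

v_n = Zαc/n, so v/c = Zα/n = 7 × 0.0073 / 9 = 0.0057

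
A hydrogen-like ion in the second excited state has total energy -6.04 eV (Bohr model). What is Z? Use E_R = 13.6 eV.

E_n = −E_R Z²/n² ⇒ Z² = −E_n n²/E_R = 6.04 × 3² / 13.6 ≈ 4.00
Z = 2

2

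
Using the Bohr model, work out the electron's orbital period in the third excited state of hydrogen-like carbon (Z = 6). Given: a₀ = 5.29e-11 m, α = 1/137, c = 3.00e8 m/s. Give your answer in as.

270 as

r = n²a₀/Z = 4²·5.29e-11/6 = 1.41e-10 m
v = Zαc/n = 6·0.00730·3.00e8/4 = 3.28e6 m/s
T = 2πr/v = 2.70e-16 s = 270 as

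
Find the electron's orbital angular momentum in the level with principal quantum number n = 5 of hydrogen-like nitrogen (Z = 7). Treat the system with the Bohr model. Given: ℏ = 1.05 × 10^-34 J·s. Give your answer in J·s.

5.25 × 10^-34 J·s

L_n = nℏ = 5 × 1.05 × 10^-34 = 5.25 × 10^-34 J·s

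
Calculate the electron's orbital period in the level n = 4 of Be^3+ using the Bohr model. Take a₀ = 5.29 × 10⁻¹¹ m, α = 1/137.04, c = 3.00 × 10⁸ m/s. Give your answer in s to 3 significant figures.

r = n²a₀/Z = 4²·5.29 × 10⁻¹¹/4 = 2.12 × 10⁻¹⁰ m
v = Zαc/n = 4·0.00730·3.00 × 10⁸/4 = 2.19 × 10⁶ m/s
T = 2πr/v = 6.07 × 10⁻¹⁶ s

6.07 × 10⁻¹⁶ s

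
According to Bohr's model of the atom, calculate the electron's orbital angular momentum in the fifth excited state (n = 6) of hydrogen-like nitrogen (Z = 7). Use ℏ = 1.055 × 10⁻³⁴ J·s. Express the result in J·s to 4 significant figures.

6.330 × 10⁻³⁴ J·s

L_n = nℏ = 6 × 1.055 × 10⁻³⁴ = 6.330 × 10⁻³⁴ J·s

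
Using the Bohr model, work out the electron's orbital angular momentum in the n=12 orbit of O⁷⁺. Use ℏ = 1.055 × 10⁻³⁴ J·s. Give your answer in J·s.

L_n = nℏ = 12 × 1.055 × 10⁻³⁴ = 1.266 × 10⁻³³ J·s

1.266 × 10⁻³³ J·s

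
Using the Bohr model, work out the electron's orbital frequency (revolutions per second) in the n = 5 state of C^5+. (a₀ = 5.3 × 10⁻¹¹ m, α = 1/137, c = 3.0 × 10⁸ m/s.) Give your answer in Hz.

1.9 × 10¹⁵ Hz

r = n²a₀/Z = 2.2 × 10⁻¹⁰ m, v = Zαc/n = 2.6 × 10⁶ m/s
f = v/(2πr) = 1.9 × 10¹⁵ Hz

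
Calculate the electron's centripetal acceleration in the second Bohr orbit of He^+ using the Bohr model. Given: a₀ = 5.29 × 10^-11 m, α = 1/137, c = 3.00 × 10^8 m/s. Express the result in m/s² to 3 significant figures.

4.53 × 10^22 m/s²

r = n²a₀/Z = 1.06 × 10^-10 m, v = Zαc/n = 2.19 × 10^6 m/s
a = v²/r = (2.19 × 10^6)² / 1.06 × 10^-10 = 4.53 × 10^22 m/s²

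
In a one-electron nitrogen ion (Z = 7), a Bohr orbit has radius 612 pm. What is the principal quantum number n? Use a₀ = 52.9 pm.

r_n = n²a₀/Z ⇒ n² = rZ/a₀ = 612 × 7 / 52.9 ≈ 80.98
n = 9

9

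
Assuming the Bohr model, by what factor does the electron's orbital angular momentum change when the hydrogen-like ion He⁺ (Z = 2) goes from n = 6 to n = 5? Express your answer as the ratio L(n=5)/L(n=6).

L = nℏ depends only on n, so L ∝ n.
L(n=5)/L(n=6) = (5/6)^1 = 5/6

5/6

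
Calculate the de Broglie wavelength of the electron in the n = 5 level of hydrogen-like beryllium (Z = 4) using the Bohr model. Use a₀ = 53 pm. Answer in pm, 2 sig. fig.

420 pm

The Bohr quantisation condition is nλ = 2πr_n.
r_n = n²a₀/Z = 330 pm
λ = 2πr_n/n = 2π·330/5 = 420 pm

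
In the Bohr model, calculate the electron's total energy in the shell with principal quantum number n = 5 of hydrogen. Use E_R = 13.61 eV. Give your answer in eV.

-0.5444 eV

E_n = −E_R·Z²/n² = −13.61 × 1²/5² = -0.5444 eV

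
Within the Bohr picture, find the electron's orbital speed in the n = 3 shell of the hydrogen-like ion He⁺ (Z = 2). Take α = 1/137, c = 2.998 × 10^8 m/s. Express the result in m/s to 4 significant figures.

v_n = Zαc/n = 2 × 0.007299 × 2.998 × 10^8 / 3
    = 1.459 × 10^6 m/s

1.459 × 10^6 m/s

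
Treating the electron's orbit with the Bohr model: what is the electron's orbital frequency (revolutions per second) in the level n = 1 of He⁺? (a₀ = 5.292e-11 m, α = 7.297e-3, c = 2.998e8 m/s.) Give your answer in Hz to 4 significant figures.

2.632e16 Hz

r = n²a₀/Z = 2.646e-11 m, v = Zαc/n = 4.375e6 m/s
f = v/(2πr) = 2.632e16 Hz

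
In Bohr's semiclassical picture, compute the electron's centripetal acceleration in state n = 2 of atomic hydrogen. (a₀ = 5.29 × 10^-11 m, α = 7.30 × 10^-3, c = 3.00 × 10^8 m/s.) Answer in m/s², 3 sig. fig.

5.67 × 10^21 m/s²

r = n²a₀/Z = 2.12 × 10^-10 m, v = Zαc/n = 1.09 × 10^6 m/s
a = v²/r = (1.09 × 10^6)² / 2.12 × 10^-10 = 5.67 × 10^21 m/s²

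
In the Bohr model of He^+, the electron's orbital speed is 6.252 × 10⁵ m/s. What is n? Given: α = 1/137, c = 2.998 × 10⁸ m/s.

v_n = Zαc/n ⇒ n = Zαc/v = 2 × 0.007299 × 2.998 × 10⁸ / 6.252 × 10⁵ ≈ 7.00
n = 7

7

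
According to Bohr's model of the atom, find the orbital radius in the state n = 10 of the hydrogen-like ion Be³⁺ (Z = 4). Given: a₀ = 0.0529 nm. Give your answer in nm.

r_n = n²a₀/Z = 10² × 0.0529 / 4
    = 100 × 0.0529 / 4 = 1.32 nm

1.32 nm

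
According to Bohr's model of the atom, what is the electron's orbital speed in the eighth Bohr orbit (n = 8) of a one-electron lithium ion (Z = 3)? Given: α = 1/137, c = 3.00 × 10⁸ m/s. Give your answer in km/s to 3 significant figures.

821 km/s

v_n = Zαc/n = 3 × 0.00730 × 3.00 × 10⁸ / 8
    = 821 km/s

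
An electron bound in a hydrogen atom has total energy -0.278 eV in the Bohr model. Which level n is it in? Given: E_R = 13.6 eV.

7

E_n = −E_R Z²/n² ⇒ n² = E_R Z²/(−E_n) = 13.6 × 1² / 0.278 ≈ 48.92
n = 7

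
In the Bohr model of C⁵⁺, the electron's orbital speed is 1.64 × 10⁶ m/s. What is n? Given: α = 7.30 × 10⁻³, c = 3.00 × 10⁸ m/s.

8

v_n = Zαc/n ⇒ n = Zαc/v = 6 × 0.00730 × 3.00 × 10⁸ / 1.64 × 10⁶ ≈ 8.01
n = 8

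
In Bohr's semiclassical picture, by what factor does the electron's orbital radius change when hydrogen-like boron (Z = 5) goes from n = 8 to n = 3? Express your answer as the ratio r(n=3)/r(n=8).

r ∝ Z^-1 · n^2; with Z fixed, r ∝ n^2.
r(n=3)/r(n=8) = (3/8)^2 = 9/64

9/64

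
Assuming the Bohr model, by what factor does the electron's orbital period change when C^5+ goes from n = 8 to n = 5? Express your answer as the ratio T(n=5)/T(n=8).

T ∝ Z^-2 · n^3; with Z fixed, T ∝ n^3.
T(n=5)/T(n=8) = (5/8)^3 = 125/512

125/512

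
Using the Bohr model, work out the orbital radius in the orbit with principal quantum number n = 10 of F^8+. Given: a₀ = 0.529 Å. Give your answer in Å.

r_n = n²a₀/Z = 10² × 0.529 / 9
    = 100 × 0.529 / 9 = 5.88 Å

5.88 Å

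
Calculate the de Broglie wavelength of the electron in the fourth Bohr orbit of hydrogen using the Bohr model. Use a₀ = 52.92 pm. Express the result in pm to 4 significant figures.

The Bohr quantisation condition is nλ = 2πr_n.
r_n = n²a₀/Z = 846.7 pm
λ = 2πr_n/n = 2π·846.7/4 = 1330 pm

1330 pm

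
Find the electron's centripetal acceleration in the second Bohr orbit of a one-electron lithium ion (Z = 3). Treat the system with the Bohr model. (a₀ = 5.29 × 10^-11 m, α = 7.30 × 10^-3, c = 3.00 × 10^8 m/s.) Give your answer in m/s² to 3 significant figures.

1.53 × 10^23 m/s²

r = n²a₀/Z = 7.05 × 10^-11 m, v = Zαc/n = 3.29 × 10^6 m/s
a = v²/r = (3.29 × 10^6)² / 7.05 × 10^-11 = 1.53 × 10^23 m/s²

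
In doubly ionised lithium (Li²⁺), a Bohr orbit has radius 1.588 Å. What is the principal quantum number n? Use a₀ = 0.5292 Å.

r_n = n²a₀/Z ⇒ n² = rZ/a₀ = 1.588 × 3 / 0.5292 ≈ 9.00
n = 3

3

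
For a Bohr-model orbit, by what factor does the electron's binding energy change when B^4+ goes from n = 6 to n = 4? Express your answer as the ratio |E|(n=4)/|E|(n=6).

9/4

|E| ∝ Z^2 · n^-2; with Z fixed, |E| ∝ n^-2.
|E|(n=4)/|E|(n=6) = (4/6)^-2 = 9/4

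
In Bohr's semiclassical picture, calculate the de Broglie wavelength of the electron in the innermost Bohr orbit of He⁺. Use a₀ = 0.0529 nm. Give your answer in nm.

The Bohr quantisation condition is nλ = 2πr_n.
r_n = n²a₀/Z = 0.0265 nm
λ = 2πr_n/n = 2π·0.0265/1 = 0.166 nm

0.166 nm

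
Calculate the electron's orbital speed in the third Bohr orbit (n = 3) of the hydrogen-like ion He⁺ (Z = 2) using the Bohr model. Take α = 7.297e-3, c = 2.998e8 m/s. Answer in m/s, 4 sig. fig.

1.458e6 m/s

v_n = Zαc/n = 2 × 0.007297 × 2.998e8 / 3
    = 1.458e6 m/s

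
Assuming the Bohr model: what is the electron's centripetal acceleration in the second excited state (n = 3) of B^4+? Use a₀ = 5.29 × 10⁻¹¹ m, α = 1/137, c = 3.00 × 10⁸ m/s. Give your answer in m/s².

1.40 × 10²³ m/s²

r = n²a₀/Z = 9.52 × 10⁻¹¹ m, v = Zαc/n = 3.65 × 10⁶ m/s
a = v²/r = (3.65 × 10⁶)² / 9.52 × 10⁻¹¹ = 1.40 × 10²³ m/s²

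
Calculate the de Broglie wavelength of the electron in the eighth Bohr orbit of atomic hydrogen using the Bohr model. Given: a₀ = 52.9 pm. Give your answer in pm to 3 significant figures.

The Bohr quantisation condition is nλ = 2πr_n.
r_n = n²a₀/Z = 3390 pm
λ = 2πr_n/n = 2π·3390/8 = 2660 pm

2660 pm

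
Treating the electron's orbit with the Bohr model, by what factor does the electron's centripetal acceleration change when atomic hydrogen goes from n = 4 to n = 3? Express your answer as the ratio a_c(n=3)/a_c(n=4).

256/81

a_c ∝ Z^3 · n^-4; with Z fixed, a_c ∝ n^-4.
a_c(n=3)/a_c(n=4) = (3/4)^-4 = 256/81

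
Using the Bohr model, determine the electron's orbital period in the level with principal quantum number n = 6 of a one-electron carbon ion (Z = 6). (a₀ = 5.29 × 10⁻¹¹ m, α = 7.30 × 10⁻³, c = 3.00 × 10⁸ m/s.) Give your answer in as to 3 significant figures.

r = n²a₀/Z = 6²·5.29 × 10⁻¹¹/6 = 3.17 × 10⁻¹⁰ m
v = Zαc/n = 6·0.00730·3.00 × 10⁸/6 = 2.19 × 10⁶ m/s
T = 2πr/v = 9.11 × 10⁻¹⁶ s = 911 as

911 as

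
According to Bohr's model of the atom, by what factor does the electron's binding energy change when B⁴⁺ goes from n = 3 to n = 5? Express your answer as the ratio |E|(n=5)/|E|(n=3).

|E| ∝ Z^2 · n^-2; with Z fixed, |E| ∝ n^-2.
|E|(n=5)/|E|(n=3) = (5/3)^-2 = 9/25

9/25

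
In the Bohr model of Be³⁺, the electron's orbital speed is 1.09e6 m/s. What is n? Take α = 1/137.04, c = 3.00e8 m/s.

v_n = Zαc/n ⇒ n = Zαc/v = 4 × 0.00730 × 3.00e8 / 1.09e6 ≈ 8.03
n = 8

8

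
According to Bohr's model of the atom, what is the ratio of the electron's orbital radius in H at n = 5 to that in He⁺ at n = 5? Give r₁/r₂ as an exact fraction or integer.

2

r ∝ Z^-1 · n^2
r₁/r₂ = (1/2)^-1 · (5/5)^2 = 2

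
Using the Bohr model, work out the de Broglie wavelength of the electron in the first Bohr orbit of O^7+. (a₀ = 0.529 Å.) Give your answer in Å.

0.415 Å

The Bohr quantisation condition is nλ = 2πr_n.
r_n = n²a₀/Z = 0.0661 Å
λ = 2πr_n/n = 2π·0.0661/1 = 0.415 Å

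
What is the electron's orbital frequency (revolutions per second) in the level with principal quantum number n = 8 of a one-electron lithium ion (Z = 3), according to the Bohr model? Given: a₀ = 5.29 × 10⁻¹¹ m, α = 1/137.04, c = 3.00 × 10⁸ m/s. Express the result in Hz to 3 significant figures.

r = n²a₀/Z = 1.13 × 10⁻⁹ m, v = Zαc/n = 8.21 × 10⁵ m/s
f = v/(2πr) = 1.16 × 10¹⁴ Hz

1.16 × 10¹⁴ Hz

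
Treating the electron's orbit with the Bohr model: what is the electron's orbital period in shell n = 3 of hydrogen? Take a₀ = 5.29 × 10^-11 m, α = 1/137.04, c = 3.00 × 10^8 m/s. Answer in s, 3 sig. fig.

4.10 × 10^-15 s

r = n²a₀/Z = 3²·5.29 × 10^-11/1 = 4.76 × 10^-10 m
v = Zαc/n = 1·0.00730·3.00 × 10^8/3 = 7.30 × 10^5 m/s
T = 2πr/v = 4.10 × 10^-15 s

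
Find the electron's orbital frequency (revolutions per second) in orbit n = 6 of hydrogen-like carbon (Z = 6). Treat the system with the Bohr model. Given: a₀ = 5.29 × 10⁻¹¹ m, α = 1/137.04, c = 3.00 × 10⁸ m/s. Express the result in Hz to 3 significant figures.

1.10 × 10¹⁵ Hz

r = n²a₀/Z = 3.17 × 10⁻¹⁰ m, v = Zαc/n = 2.19 × 10⁶ m/s
f = v/(2πr) = 1.10 × 10¹⁵ Hz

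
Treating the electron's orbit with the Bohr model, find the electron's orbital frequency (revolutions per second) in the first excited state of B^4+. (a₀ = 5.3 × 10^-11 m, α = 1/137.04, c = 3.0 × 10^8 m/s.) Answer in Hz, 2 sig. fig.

2.1 × 10^16 Hz

r = n²a₀/Z = 4.2 × 10^-11 m, v = Zαc/n = 5.5 × 10^6 m/s
f = v/(2πr) = 2.1 × 10^16 Hz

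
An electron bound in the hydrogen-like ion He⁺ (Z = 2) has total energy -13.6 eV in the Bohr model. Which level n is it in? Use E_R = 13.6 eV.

2

E_n = −E_R Z²/n² ⇒ n² = E_R Z²/(−E_n) = 13.6 × 2² / 13.6 ≈ 4.00
n = 2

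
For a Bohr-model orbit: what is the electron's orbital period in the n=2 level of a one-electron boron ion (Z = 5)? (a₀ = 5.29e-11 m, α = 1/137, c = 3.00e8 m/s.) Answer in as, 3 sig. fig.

48.6 as

r = n²a₀/Z = 2²·5.29e-11/5 = 4.23e-11 m
v = Zαc/n = 5·0.00730·3.00e8/2 = 5.47e6 m/s
T = 2πr/v = 4.86e-17 s = 48.6 as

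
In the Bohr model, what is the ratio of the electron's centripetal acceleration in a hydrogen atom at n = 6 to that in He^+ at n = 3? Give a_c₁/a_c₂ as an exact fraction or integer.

1/128

a_c ∝ Z^3 · n^-4
a_c₁/a_c₂ = (1/2)^3 · (6/3)^-4 = 1/128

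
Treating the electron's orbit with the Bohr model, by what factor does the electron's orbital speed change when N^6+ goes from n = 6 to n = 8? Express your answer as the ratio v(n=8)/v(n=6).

v ∝ Z^1 · n^-1; with Z fixed, v ∝ n^-1.
v(n=8)/v(n=6) = (8/6)^-1 = 3/4

3/4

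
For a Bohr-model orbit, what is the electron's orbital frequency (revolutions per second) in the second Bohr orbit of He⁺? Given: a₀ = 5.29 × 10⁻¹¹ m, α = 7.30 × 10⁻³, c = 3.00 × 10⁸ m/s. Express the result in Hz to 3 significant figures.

r = n²a₀/Z = 1.06 × 10⁻¹⁰ m, v = Zαc/n = 2.19 × 10⁶ m/s
f = v/(2πr) = 3.29 × 10¹⁵ Hz

3.29 × 10¹⁵ Hz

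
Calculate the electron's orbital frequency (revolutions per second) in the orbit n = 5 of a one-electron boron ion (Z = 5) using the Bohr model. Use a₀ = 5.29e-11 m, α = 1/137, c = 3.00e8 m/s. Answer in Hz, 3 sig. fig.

r = n²a₀/Z = 2.64e-10 m, v = Zαc/n = 2.19e6 m/s
f = v/(2πr) = 1.32e15 Hz

1.32e15 Hz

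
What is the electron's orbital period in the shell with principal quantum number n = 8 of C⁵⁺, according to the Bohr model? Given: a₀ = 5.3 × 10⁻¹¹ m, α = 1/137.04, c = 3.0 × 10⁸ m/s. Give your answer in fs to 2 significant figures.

2.2 fs

r = n²a₀/Z = 8²·5.3 × 10⁻¹¹/6 = 5.7 × 10⁻¹⁰ m
v = Zαc/n = 6·0.0073·3.0 × 10⁸/8 = 1.6 × 10⁶ m/s
T = 2πr/v = 2.2 × 10⁻¹⁵ s = 2.2 fs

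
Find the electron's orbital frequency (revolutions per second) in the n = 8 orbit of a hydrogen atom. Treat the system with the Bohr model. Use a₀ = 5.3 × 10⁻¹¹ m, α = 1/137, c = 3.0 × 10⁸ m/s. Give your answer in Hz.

r = n²a₀/Z = 3.4 × 10⁻⁹ m, v = Zαc/n = 2.7 × 10⁵ m/s
f = v/(2πr) = 1.3 × 10¹³ Hz

1.3 × 10¹³ Hz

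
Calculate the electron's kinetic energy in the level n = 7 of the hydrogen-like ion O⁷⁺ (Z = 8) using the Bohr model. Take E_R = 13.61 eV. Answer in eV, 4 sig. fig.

For a Coulomb orbit the virial theorem gives K = −E_n.
E_n = −E_R·Z²/n², so K = E_R·Z²/n² = 13.61 × 8²/7² = 17.78 eV

17.78 eV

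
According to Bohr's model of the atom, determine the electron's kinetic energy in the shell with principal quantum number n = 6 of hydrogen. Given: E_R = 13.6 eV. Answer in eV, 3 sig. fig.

For a Coulomb orbit the virial theorem gives K = −E_n.
E_n = −E_R·Z²/n², so K = E_R·Z²/n² = 13.6 × 1²/6² = 0.378 eV

0.378 eV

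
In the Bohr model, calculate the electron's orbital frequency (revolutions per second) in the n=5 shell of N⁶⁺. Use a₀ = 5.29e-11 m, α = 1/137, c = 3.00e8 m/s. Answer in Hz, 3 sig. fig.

2.58e15 Hz

r = n²a₀/Z = 1.89e-10 m, v = Zαc/n = 3.07e6 m/s
f = v/(2πr) = 2.58e15 Hz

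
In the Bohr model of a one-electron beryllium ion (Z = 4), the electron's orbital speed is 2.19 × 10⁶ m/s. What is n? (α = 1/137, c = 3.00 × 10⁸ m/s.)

4

v_n = Zαc/n ⇒ n = Zαc/v = 4 × 0.00730 × 3.00 × 10⁸ / 2.19 × 10⁶ ≈ 4.00
n = 4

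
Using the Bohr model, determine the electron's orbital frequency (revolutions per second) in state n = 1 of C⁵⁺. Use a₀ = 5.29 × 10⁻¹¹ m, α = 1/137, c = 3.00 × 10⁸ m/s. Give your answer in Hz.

r = n²a₀/Z = 8.82 × 10⁻¹² m, v = Zαc/n = 1.31 × 10⁷ m/s
f = v/(2πr) = 2.37 × 10¹⁷ Hz

2.37 × 10¹⁷ Hz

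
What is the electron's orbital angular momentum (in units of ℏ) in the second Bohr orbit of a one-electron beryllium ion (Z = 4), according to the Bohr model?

2

L_n = nℏ, so L/ℏ = n = 2.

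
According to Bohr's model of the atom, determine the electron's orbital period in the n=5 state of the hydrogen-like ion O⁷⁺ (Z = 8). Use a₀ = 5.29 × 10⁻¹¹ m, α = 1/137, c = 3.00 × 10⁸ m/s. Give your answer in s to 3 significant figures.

2.96 × 10⁻¹⁶ s

r = n²a₀/Z = 5²·5.29 × 10⁻¹¹/8 = 1.65 × 10⁻¹⁰ m
v = Zαc/n = 8·0.00730·3.00 × 10⁸/5 = 3.50 × 10⁶ m/s
T = 2πr/v = 2.96 × 10⁻¹⁶ s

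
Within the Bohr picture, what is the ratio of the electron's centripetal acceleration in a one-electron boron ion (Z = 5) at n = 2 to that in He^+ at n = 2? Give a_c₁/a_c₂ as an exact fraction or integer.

125/8

a_c ∝ Z^3 · n^-4
a_c₁/a_c₂ = (5/2)^3 · (2/2)^-4 = 125/8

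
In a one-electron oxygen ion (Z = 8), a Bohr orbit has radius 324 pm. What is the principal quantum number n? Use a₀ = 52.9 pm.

7

r_n = n²a₀/Z ⇒ n² = rZ/a₀ = 324 × 8 / 52.9 ≈ 49.00
n = 7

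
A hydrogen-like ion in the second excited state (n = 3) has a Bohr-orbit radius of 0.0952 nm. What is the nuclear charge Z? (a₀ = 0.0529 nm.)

5

r_n = n²a₀/Z ⇒ Z = n²a₀/r = 3² × 0.0529 / 0.0952 ≈ 5.00
Z = 5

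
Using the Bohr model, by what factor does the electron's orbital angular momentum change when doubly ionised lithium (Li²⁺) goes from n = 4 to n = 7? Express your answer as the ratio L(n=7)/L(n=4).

7/4

L = nℏ depends only on n, so L ∝ n.
L(n=7)/L(n=4) = (7/4)^1 = 7/4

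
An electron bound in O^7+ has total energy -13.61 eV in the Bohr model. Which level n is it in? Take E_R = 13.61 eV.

8

E_n = −E_R Z²/n² ⇒ n² = E_R Z²/(−E_n) = 13.61 × 8² / 13.61 ≈ 64.00
n = 8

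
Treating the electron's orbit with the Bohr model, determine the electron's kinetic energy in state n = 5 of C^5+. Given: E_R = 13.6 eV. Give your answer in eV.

For a Coulomb orbit the virial theorem gives K = −E_n.
E_n = −E_R·Z²/n², so K = E_R·Z²/n² = 13.6 × 6²/5² = 19.6 eV

19.6 eV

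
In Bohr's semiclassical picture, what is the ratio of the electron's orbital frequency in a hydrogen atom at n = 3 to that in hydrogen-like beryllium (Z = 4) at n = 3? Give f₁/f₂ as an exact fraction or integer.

f ∝ Z^2 · n^-3
f₁/f₂ = (1/4)^2 · (3/3)^-3 = 1/16

1/16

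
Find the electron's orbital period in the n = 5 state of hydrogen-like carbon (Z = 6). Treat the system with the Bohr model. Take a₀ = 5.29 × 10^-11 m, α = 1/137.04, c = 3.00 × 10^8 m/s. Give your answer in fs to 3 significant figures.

0.527 fs

r = n²a₀/Z = 5²·5.29 × 10^-11/6 = 2.20 × 10^-10 m
v = Zαc/n = 6·0.00730·3.00 × 10^8/5 = 2.63 × 10^6 m/s
T = 2πr/v = 5.27 × 10^-16 s = 0.527 fs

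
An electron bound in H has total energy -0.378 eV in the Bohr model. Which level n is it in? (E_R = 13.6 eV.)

6

E_n = −E_R Z²/n² ⇒ n² = E_R Z²/(−E_n) = 13.6 × 1² / 0.378 ≈ 35.98
n = 6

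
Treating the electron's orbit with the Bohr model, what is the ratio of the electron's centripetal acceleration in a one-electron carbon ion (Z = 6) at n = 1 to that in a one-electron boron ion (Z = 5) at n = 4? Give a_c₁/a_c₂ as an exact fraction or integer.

55296/125

a_c ∝ Z^3 · n^-4
a_c₁/a_c₂ = (6/5)^3 · (1/4)^-4 = 55296/125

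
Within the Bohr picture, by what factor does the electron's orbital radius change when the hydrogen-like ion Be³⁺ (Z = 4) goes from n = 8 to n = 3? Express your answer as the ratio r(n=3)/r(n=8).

9/64

r ∝ Z^-1 · n^2; with Z fixed, r ∝ n^2.
r(n=3)/r(n=8) = (3/8)^2 = 9/64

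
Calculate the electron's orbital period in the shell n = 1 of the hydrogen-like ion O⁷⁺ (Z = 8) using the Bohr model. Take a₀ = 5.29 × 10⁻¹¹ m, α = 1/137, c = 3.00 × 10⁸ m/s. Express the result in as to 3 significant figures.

2.37 as

r = n²a₀/Z = 1²·5.29 × 10⁻¹¹/8 = 6.61 × 10⁻¹² m
v = Zαc/n = 8·0.00730·3.00 × 10⁸/1 = 1.75 × 10⁷ m/s
T = 2πr/v = 2.37 × 10⁻¹⁸ s = 2.37 as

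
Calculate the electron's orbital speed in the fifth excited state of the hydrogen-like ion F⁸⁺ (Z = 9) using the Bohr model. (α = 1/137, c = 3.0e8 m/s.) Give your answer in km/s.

3300 km/s

v_n = Zαc/n = 9 × 0.0073 × 3.0e8 / 6
    = 3300 km/s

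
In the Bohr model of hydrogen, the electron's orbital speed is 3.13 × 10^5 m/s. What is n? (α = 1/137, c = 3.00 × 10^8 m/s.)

v_n = Zαc/n ⇒ n = Zαc/v = 1 × 0.00730 × 3.00 × 10^8 / 3.13 × 10^5 ≈ 7.00
n = 7

7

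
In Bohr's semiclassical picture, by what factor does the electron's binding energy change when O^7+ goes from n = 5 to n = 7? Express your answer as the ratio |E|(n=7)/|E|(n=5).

25/49

|E| ∝ Z^2 · n^-2; with Z fixed, |E| ∝ n^-2.
|E|(n=7)/|E|(n=5) = (7/5)^-2 = 25/49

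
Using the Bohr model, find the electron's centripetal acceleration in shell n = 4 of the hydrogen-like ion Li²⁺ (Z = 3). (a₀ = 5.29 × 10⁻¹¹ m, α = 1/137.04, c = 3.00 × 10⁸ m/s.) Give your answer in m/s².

r = n²a₀/Z = 2.82 × 10⁻¹⁰ m, v = Zαc/n = 1.64 × 10⁶ m/s
a = v²/r = (1.64 × 10⁶)² / 2.82 × 10⁻¹⁰ = 9.55 × 10²¹ m/s²

9.55 × 10²¹ m/s²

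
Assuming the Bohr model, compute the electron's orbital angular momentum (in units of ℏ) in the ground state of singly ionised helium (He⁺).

L_n = nℏ, so L/ℏ = n = 1.

1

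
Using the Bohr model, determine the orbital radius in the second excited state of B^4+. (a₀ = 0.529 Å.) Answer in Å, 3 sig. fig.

0.952 Å

r_n = n²a₀/Z = 3² × 0.529 / 5
    = 9 × 0.529 / 5 = 0.952 Å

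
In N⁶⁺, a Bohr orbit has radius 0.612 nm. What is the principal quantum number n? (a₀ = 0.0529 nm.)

9

r_n = n²a₀/Z ⇒ n² = rZ/a₀ = 0.612 × 7 / 0.0529 ≈ 80.98
n = 9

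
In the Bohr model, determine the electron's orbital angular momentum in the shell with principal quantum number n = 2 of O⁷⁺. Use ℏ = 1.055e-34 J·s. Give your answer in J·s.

L_n = nℏ = 2 × 1.055e-34 = 2.110e-34 J·s

2.110e-34 J·s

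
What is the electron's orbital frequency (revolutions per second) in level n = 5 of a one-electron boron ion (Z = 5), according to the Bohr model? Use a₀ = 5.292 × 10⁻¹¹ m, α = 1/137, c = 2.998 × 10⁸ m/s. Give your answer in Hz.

r = n²a₀/Z = 2.646 × 10⁻¹⁰ m, v = Zαc/n = 2.188 × 10⁶ m/s
f = v/(2πr) = 1.316 × 10¹⁵ Hz

1.316 × 10¹⁵ Hz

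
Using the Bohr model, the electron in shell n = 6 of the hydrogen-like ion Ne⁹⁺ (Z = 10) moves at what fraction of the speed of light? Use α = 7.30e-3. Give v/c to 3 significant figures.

v_n = Zαc/n, so v/c = Zα/n = 10 × 0.00730 / 6 = 0.0122

0.0122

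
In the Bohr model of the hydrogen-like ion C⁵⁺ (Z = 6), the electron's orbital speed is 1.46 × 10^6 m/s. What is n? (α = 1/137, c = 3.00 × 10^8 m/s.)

9

v_n = Zαc/n ⇒ n = Zαc/v = 6 × 0.00730 × 3.00 × 10^8 / 1.46 × 10^6 ≈ 9.00
n = 9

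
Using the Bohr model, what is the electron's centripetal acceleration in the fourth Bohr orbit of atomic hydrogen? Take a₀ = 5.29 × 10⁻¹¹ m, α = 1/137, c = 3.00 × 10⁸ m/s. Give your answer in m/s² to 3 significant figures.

3.54 × 10²⁰ m/s²

r = n²a₀/Z = 8.46 × 10⁻¹⁰ m, v = Zαc/n = 5.47 × 10⁵ m/s
a = v²/r = (5.47 × 10⁵)² / 8.46 × 10⁻¹⁰ = 3.54 × 10²⁰ m/s²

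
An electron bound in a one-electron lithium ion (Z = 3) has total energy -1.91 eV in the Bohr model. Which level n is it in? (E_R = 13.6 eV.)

E_n = −E_R Z²/n² ⇒ n² = E_R Z²/(−E_n) = 13.6 × 3² / 1.91 ≈ 64.08
n = 8

8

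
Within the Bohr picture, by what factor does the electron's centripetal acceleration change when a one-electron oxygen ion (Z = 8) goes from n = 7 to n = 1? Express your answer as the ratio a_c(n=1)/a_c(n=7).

a_c ∝ Z^3 · n^-4; with Z fixed, a_c ∝ n^-4.
a_c(n=1)/a_c(n=7) = (1/7)^-4 = 2401

2401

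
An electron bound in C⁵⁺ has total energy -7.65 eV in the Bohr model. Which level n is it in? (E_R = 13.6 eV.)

8

E_n = −E_R Z²/n² ⇒ n² = E_R Z²/(−E_n) = 13.6 × 6² / 7.65 ≈ 64.00
n = 8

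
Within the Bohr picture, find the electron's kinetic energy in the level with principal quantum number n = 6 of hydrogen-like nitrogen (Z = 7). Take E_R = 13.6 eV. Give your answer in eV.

For a Coulomb orbit the virial theorem gives K = −E_n.
E_n = −E_R·Z²/n², so K = E_R·Z²/n² = 13.6 × 7²/6² = 18.5 eV

18.5 eV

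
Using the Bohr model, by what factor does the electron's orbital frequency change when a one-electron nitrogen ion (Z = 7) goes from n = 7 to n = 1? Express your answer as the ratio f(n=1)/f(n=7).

343

f ∝ Z^2 · n^-3; with Z fixed, f ∝ n^-3.
f(n=1)/f(n=7) = (1/7)^-3 = 343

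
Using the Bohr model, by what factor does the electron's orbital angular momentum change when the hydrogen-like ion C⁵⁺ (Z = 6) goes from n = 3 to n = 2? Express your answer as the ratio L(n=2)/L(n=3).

L = nℏ depends only on n, so L ∝ n.
L(n=2)/L(n=3) = (2/3)^1 = 2/3

2/3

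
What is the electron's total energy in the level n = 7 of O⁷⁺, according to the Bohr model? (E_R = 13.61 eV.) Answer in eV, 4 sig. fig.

-17.78 eV

E_n = −E_R·Z²/n² = −13.61 × 8²/7² = -17.78 eV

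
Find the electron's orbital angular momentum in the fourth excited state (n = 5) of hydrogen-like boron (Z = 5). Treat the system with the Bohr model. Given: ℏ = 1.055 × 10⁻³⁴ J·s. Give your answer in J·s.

5.275 × 10⁻³⁴ J·s

L_n = nℏ = 5 × 1.055 × 10⁻³⁴ = 5.275 × 10⁻³⁴ J·s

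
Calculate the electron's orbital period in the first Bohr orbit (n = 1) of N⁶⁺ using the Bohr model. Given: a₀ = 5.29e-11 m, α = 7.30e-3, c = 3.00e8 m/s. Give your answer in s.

3.10e-18 s

r = n²a₀/Z = 1²·5.29e-11/7 = 7.56e-12 m
v = Zαc/n = 7·0.00730·3.00e8/1 = 1.53e7 m/s
T = 2πr/v = 3.10e-18 s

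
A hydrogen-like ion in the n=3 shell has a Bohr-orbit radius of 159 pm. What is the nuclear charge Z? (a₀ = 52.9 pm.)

r_n = n²a₀/Z ⇒ Z = n²a₀/r = 3² × 52.9 / 159 ≈ 2.99
Z = 3

3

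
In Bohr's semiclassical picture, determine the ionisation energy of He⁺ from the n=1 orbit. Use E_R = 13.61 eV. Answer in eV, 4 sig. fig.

E_n = −E_R·Z²/n² = −13.61 × 2²/1² eV = -54.44 eV
Ionisation energy = −E_n = 54.44 eV

54.44 eV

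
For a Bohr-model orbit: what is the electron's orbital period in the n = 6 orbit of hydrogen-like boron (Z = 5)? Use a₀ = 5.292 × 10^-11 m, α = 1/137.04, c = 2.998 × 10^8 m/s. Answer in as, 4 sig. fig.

r = n²a₀/Z = 6²·5.292 × 10^-11/5 = 3.810 × 10^-10 m
v = Zαc/n = 5·0.007297·2.998 × 10^8/6 = 1.823 × 10^6 m/s
T = 2πr/v = 1.313 × 10^-15 s = 1313 as

1313 as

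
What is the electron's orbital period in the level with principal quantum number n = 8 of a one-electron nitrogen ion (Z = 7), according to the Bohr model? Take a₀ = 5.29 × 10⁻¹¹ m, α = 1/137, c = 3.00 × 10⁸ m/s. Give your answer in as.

1590 as

r = n²a₀/Z = 8²·5.29 × 10⁻¹¹/7 = 4.84 × 10⁻¹⁰ m
v = Zαc/n = 7·0.00730·3.00 × 10⁸/8 = 1.92 × 10⁶ m/s
T = 2πr/v = 1.59 × 10⁻¹⁵ s = 1590 as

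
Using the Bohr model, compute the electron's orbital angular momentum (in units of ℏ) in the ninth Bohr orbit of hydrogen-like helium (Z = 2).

9

L_n = nℏ, so L/ℏ = n = 9.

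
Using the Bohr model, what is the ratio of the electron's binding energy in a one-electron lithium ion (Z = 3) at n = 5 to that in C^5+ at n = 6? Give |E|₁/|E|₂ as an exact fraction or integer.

|E| ∝ Z^2 · n^-2
|E|₁/|E|₂ = (3/6)^2 · (5/6)^-2 = 9/25

9/25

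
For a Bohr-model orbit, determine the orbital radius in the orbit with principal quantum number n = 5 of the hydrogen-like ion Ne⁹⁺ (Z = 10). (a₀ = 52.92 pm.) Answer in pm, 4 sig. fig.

r_n = n²a₀/Z = 5² × 52.92 / 10
    = 25 × 52.92 / 10 = 132.3 pm

132.3 pm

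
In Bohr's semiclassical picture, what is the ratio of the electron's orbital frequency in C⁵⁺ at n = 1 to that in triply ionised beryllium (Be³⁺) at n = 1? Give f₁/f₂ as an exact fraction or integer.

f ∝ Z^2 · n^-3
f₁/f₂ = (6/4)^2 · (1/1)^-3 = 9/4

9/4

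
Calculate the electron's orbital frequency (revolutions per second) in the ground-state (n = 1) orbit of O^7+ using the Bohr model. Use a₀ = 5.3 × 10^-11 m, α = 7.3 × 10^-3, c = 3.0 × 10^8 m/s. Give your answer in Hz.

4.2 × 10^17 Hz

r = n²a₀/Z = 6.6 × 10^-12 m, v = Zαc/n = 1.8 × 10^7 m/s
f = v/(2πr) = 4.2 × 10^17 Hz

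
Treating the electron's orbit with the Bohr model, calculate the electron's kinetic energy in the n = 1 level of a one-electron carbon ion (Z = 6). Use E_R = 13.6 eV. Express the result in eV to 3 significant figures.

For a Coulomb orbit the virial theorem gives K = −E_n.
E_n = −E_R·Z²/n², so K = E_R·Z²/n² = 13.6 × 6²/1² = 490 eV

490 eV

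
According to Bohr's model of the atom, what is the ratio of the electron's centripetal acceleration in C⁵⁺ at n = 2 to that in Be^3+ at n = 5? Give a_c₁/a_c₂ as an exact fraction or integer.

16875/128

a_c ∝ Z^3 · n^-4
a_c₁/a_c₂ = (6/4)^3 · (2/5)^-4 = 16875/128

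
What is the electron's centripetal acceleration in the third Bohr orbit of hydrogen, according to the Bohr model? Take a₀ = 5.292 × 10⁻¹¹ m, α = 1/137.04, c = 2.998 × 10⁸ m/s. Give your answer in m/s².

r = n²a₀/Z = 4.763 × 10⁻¹⁰ m, v = Zαc/n = 7.292 × 10⁵ m/s
a = v²/r = (7.292 × 10⁵)² / 4.763 × 10⁻¹⁰ = 1.117 × 10²¹ m/s²

1.117 × 10²¹ m/s²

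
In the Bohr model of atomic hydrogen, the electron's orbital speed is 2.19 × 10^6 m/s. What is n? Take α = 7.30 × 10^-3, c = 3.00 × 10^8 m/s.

1

v_n = Zαc/n ⇒ n = Zαc/v = 1 × 0.00730 × 3.00 × 10^8 / 2.19 × 10^6 ≈ 1.00
n = 1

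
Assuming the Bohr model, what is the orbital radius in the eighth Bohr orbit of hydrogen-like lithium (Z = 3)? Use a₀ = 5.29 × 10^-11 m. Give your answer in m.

1.13 × 10^-9 m

r_n = n²a₀/Z = 8² × 5.29 × 10^-11 / 3
    = 64 × 5.29 × 10^-11 / 3 = 1.13 × 10^-9 m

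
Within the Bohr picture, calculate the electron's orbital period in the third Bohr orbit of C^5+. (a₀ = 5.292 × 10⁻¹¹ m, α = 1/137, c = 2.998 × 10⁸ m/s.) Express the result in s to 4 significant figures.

r = n²a₀/Z = 3²·5.292 × 10⁻¹¹/6 = 7.938 × 10⁻¹¹ m
v = Zαc/n = 6·0.007299·2.998 × 10⁸/3 = 4.377 × 10⁶ m/s
T = 2πr/v = 1.140 × 10⁻¹⁶ s

1.140 × 10⁻¹⁶ s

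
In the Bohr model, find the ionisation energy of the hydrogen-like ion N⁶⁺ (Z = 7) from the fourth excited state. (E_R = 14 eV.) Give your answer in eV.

E_n = −E_R·Z²/n² = −14 × 7²/5² eV = -27 eV
Ionisation energy = −E_n = 27 eV

27 eV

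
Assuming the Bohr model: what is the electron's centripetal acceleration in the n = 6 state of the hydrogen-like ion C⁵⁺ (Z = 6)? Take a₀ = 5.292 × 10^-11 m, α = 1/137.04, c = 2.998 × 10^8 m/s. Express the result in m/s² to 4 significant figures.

r = n²a₀/Z = 3.175 × 10^-10 m, v = Zαc/n = 2.188 × 10^6 m/s
a = v²/r = (2.188 × 10^6)² / 3.175 × 10^-10 = 1.507 × 10^22 m/s²

1.507 × 10^22 m/s²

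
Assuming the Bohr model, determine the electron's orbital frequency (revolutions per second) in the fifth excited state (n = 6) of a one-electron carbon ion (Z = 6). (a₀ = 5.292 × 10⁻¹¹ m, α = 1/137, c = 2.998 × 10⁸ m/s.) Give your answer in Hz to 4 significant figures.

r = n²a₀/Z = 3.175 × 10⁻¹⁰ m, v = Zαc/n = 2.188 × 10⁶ m/s
f = v/(2πr) = 1.097 × 10¹⁵ Hz

1.097 × 10¹⁵ Hz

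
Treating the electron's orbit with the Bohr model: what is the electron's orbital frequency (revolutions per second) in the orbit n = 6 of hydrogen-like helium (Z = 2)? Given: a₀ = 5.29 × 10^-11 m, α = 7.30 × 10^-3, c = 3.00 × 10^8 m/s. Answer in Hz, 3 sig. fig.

1.22 × 10^14 Hz

r = n²a₀/Z = 9.52 × 10^-10 m, v = Zαc/n = 7.30 × 10^5 m/s
f = v/(2πr) = 1.22 × 10^14 Hz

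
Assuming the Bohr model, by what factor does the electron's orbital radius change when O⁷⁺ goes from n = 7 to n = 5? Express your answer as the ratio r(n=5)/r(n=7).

25/49

r ∝ Z^-1 · n^2; with Z fixed, r ∝ n^2.
r(n=5)/r(n=7) = (5/7)^2 = 25/49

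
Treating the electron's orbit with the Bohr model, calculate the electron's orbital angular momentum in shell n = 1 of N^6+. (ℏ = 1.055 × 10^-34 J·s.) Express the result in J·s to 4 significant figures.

L_n = nℏ = 1 × 1.055 × 10^-34 = 1.055 × 10^-34 J·s

1.055 × 10^-34 J·s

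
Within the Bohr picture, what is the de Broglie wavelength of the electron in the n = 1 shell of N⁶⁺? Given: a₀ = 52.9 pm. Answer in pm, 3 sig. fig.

The Bohr quantisation condition is nλ = 2πr_n.
r_n = n²a₀/Z = 7.56 pm
λ = 2πr_n/n = 2π·7.56/1 = 47.5 pm

47.5 pm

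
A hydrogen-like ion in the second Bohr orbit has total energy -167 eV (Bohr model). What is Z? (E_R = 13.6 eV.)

7

E_n = −E_R Z²/n² ⇒ Z² = −E_n n²/E_R = 167 × 2² / 13.6 ≈ 49.12
Z = 7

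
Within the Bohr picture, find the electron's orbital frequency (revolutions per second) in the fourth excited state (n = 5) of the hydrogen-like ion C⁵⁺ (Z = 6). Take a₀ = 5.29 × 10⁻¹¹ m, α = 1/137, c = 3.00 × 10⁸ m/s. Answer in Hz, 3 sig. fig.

r = n²a₀/Z = 2.20 × 10⁻¹⁰ m, v = Zαc/n = 2.63 × 10⁶ m/s
f = v/(2πr) = 1.90 × 10¹⁵ Hz

1.90 × 10¹⁵ Hz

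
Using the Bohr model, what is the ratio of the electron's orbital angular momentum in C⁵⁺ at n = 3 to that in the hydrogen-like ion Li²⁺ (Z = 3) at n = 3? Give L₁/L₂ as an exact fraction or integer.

L = nℏ is independent of Z.
L₁/L₂ = n₁/n₂ = 3/3 = 1

1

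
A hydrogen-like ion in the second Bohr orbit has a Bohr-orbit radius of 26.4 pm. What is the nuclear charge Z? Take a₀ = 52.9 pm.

8

r_n = n²a₀/Z ⇒ Z = n²a₀/r = 2² × 52.9 / 26.4 ≈ 8.02
Z = 8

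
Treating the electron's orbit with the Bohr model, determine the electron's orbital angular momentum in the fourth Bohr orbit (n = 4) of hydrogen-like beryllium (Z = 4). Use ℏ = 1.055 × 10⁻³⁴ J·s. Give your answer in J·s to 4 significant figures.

4.220 × 10⁻³⁴ J·s

L_n = nℏ = 4 × 1.055 × 10⁻³⁴ = 4.220 × 10⁻³⁴ J·s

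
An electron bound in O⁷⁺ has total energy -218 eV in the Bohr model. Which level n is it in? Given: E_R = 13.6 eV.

E_n = −E_R Z²/n² ⇒ n² = E_R Z²/(−E_n) = 13.6 × 8² / 218 ≈ 3.99
n = 2

2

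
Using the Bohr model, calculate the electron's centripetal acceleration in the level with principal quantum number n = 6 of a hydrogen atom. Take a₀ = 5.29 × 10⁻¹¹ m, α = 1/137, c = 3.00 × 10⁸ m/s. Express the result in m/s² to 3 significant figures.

r = n²a₀/Z = 1.90 × 10⁻⁹ m, v = Zαc/n = 3.65 × 10⁵ m/s
a = v²/r = (3.65 × 10⁵)² / 1.90 × 10⁻⁹ = 6.99 × 10¹⁹ m/s²

6.99 × 10¹⁹ m/s²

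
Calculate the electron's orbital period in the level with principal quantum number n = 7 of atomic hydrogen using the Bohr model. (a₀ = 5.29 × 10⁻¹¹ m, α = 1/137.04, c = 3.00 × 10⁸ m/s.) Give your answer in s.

r = n²a₀/Z = 7²·5.29 × 10⁻¹¹/1 = 2.59 × 10⁻⁹ m
v = Zαc/n = 1·0.00730·3.00 × 10⁸/7 = 3.13 × 10⁵ m/s
T = 2πr/v = 5.21 × 10⁻¹⁴ s

5.21 × 10⁻¹⁴ s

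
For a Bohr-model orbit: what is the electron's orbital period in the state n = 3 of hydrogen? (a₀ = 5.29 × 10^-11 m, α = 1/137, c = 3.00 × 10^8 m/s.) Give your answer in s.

4.10 × 10^-15 s

r = n²a₀/Z = 3²·5.29 × 10^-11/1 = 4.76 × 10^-10 m
v = Zαc/n = 1·0.00730·3.00 × 10^8/3 = 7.30 × 10^5 m/s
T = 2πr/v = 4.10 × 10^-15 s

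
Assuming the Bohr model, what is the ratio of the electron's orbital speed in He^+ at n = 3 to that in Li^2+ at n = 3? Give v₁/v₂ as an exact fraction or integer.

2/3

v ∝ Z^1 · n^-1
v₁/v₂ = (2/3)^1 · (3/3)^-1 = 2/3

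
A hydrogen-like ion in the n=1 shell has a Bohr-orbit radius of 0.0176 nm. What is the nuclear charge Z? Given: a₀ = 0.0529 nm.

r_n = n²a₀/Z ⇒ Z = n²a₀/r = 1² × 0.0529 / 0.0176 ≈ 3.01
Z = 3

3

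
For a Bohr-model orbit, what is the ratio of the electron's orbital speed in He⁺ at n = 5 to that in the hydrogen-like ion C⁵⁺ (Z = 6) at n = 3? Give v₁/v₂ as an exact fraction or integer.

1/5

v ∝ Z^1 · n^-1
v₁/v₂ = (2/6)^1 · (5/3)^-1 = 1/5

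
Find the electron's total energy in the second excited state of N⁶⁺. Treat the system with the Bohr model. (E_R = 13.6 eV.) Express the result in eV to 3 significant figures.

-74.0 eV

E_n = −E_R·Z²/n² = −13.6 × 7²/3² = -74.0 eV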